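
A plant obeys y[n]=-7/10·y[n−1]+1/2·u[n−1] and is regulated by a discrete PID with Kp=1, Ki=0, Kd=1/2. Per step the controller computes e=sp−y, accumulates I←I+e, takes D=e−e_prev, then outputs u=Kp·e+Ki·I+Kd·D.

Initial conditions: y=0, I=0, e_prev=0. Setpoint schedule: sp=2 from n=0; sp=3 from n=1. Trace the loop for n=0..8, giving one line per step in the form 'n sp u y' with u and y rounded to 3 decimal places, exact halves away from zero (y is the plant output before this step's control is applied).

(exact arithmetic carried between steps; '≈' marks a value shown rounded to 6 d.p. or computed from one; I and e_prev carry over from the previous line; the table rounds u and y to 3 d.p., halves away from zero)
n=0: y=0, sp=2, e=sp−y=2; I=2, D=e−e_prev=2; u=1·2+0·2+1/2·2=3; next y=-7/10·0+1/2·3=1.5
n=1: y=1.5, sp=3, e=sp−y=1.5; I=3.5, D=e−e_prev=-0.5; u=1·1.5+0·3.5+1/2·(-0.5)=1.25; next y=-7/10·1.5+1/2·1.25=-0.425
n=2: y=-0.425, sp=3, e=sp−y=3.425; I=6.925, D=e−e_prev=1.925; u=1·3.425+0·6.925+1/2·1.925=4.3875; next y=-7/10·(-0.425)+1/2·4.3875=2.49125
n=3: y=2.49125, sp=3, e=sp−y=0.50875; I=7.43375, D=e−e_prev=-2.91625; u=1·0.50875+0·7.43375+1/2·(-2.91625)=-0.949375; next y=-7/10·2.49125+1/2·(-0.949375)≈-2.218563
n=4: y≈-2.218563, sp=3, e=sp−y≈5.218563; I≈12.652313, D=e−e_prev≈4.709813; u=1·5.218563+0·12.652313+1/2·4.709813≈7.573469; next y=-7/10·(-2.218563)+1/2·7.573469≈5.339728
n=5: y≈5.339728, sp=3, e=sp−y≈-2.339728; I≈10.312584, D=e−e_prev≈-7.558291; u=1·(-2.339728)+0·10.312584+1/2·(-7.558291)≈-6.118873; next y=-7/10·5.339728+1/2·(-6.118873)≈-6.797246
n=6: y≈-6.797246, sp=3, e=sp−y≈9.797246; I≈20.109831, D=e−e_prev≈12.136975; u=1·9.797246+0·20.109831+1/2·12.136975≈15.865734; next y=-7/10·(-6.797246)+1/2·15.865734≈12.690939
n=7: y≈12.690939, sp=3, e=sp−y≈-9.690939; I≈10.418891, D=e−e_prev≈-19.488186; u=1·(-9.690939)+0·10.418891+1/2·(-19.488186)≈-19.435032; next y=-7/10·12.690939+1/2·(-19.435032)≈-18.601174
n=8: y≈-18.601174, sp=3, e=sp−y≈21.601174; I≈32.020065, D=e−e_prev≈31.292113; u=1·21.601174+0·32.020065+1/2·31.292113≈37.247230; next y=-7/10·(-18.601174)+1/2·37.247230≈31.644437

0 2 3.000 0.000
1 3 1.250 1.500
2 3 4.388 -0.425
3 3 -0.949 2.491
4 3 7.573 -2.219
5 3 -6.119 5.340
6 3 15.866 -6.797
7 3 -19.435 12.691
8 3 37.247 -18.601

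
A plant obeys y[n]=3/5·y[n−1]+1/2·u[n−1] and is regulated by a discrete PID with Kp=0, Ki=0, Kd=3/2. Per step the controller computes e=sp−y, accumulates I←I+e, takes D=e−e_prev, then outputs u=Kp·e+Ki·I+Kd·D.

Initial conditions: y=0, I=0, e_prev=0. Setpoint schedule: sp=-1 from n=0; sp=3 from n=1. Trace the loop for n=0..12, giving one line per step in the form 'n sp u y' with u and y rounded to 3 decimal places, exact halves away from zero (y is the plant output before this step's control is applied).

(exact arithmetic carried between steps; '≈' marks a value shown rounded to 6 d.p. or computed from one; I and e_prev carry over from the previous line; the table rounds u and y to 3 d.p., halves away from zero)
n=0: y=0, sp=-1, e=sp−y=-1; I=-1, D=e−e_prev=-1; u=0·(-1)+0·(-1)+3/2·(-1)=-1.5; next y=3/5·0+1/2·(-1.5)=-0.75
n=1: y=-0.75, sp=3, e=sp−y=3.75; I=2.75, D=e−e_prev=4.75; u=0·3.75+0·2.75+3/2·4.75=7.125; next y=3/5·(-0.75)+1/2·7.125=3.1125
n=2: y=3.1125, sp=3, e=sp−y=-0.1125; I=2.6375, D=e−e_prev=-3.8625; u=0·(-0.1125)+0·2.6375+3/2·(-3.8625)=-5.79375; next y=3/5·3.1125+1/2·(-5.79375)=-1.029375
n=3: y=-1.029375, sp=3, e=sp−y=4.029375; I=6.666875, D=e−e_prev=4.141875; u=0·4.029375+0·6.666875+3/2·4.141875≈6.212813; next y=3/5·(-1.029375)+1/2·6.212813≈2.488781
n=4: y≈2.488781, sp=3, e=sp−y≈0.511219; I≈7.178094, D=e−e_prev≈-3.518156; u=0·0.511219+0·7.178094+3/2·(-3.518156)≈-5.277234; next y=3/5·2.488781+1/2·(-5.277234)≈-1.145348
n=5: y≈-1.145348, sp=3, e=sp−y≈4.145348; I≈11.323442, D=e−e_prev≈3.634130; u=0·4.145348+0·11.323442+3/2·3.634130≈5.451195; next y=3/5·(-1.145348)+1/2·5.451195≈2.038388
n=6: y≈2.038388, sp=3, e=sp−y≈0.961612; I≈12.285054, D=e−e_prev≈-3.183737; u=0·0.961612+0·12.285054+3/2·(-3.183737)≈-4.775605; next y=3/5·2.038388+1/2·(-4.775605)≈-1.164770
n=7: y≈-1.164770, sp=3, e=sp−y≈4.164770; I≈16.449824, D=e−e_prev≈3.203158; u=0·4.164770+0·16.449824+3/2·3.203158≈4.804737; next y=3/5·(-1.164770)+1/2·4.804737≈1.703507
n=8: y≈1.703507, sp=3, e=sp−y≈1.296493; I≈17.746317, D=e−e_prev≈-2.868276; u=0·1.296493+0·17.746317+3/2·(-2.868276)≈-4.302414; next y=3/5·1.703507+1/2·(-4.302414)≈-1.129103
n=9: y≈-1.129103, sp=3, e=sp−y≈4.129103; I≈21.875420, D=e−e_prev≈2.832610; u=0·4.129103+0·21.875420+3/2·2.832610≈4.248915; next y=3/5·(-1.129103)+1/2·4.248915≈1.446995
n=10: y≈1.446995, sp=3, e=sp−y≈1.553005; I≈23.428425, D=e−e_prev≈-2.576099; u=0·1.553005+0·23.428425+3/2·(-2.576099)≈-3.864148; next y=3/5·1.446995+1/2·(-3.864148)≈-1.063877
n=11: y≈-1.063877, sp=3, e=sp−y≈4.063877; I≈27.492301, D=e−e_prev≈2.510872; u=0·4.063877+0·27.492301+3/2·2.510872≈3.766308; next y=3/5·(-1.063877)+1/2·3.766308≈1.244828
n=12: y≈1.244828, sp=3, e=sp−y≈1.755172; I≈29.247473, D=e−e_prev≈-2.308705; u=0·1.755172+0·29.247473+3/2·(-2.308705)≈-3.463057; next y=3/5·1.244828+1/2·(-3.463057)≈-0.984632

0 -1 -1.500 0.000
1 3 7.125 -0.750
2 3 -5.794 3.113
3 3 6.213 -1.029
4 3 -5.277 2.489
5 3 5.451 -1.145
6 3 -4.776 2.038
7 3 4.805 -1.165
8 3 -4.302 1.704
9 3 4.249 -1.129
10 3 -3.864 1.447
11 3 3.766 -1.064
12 3 -3.463 1.245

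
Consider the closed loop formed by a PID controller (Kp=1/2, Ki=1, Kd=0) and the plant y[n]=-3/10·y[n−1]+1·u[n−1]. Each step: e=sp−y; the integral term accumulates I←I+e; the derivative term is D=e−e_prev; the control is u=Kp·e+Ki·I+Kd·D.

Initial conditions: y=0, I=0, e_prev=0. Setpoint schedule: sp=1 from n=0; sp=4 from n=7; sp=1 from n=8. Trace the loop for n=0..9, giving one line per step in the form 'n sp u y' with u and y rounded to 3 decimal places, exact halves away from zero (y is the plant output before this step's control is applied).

0 1 1.500 0.000
1 1 0.250 1.500
2 1 2.300 -0.200
3 1 -0.340 2.360
4 1 3.412 -1.048
5 1 -1.702 3.726
6 1 5.391 -2.820
7 4 0.126 6.237
8 1 5.362 -1.745
9 1 -3.339 5.885

(exact arithmetic carried between steps; '≈' marks a value shown rounded to 6 d.p. or computed from one; I and e_prev carry over from the previous line; the table rounds u and y to 3 d.p., halves away from zero)
n=0: y=0, sp=1, e=sp−y=1; I=1, D=e−e_prev=1; u=1/2·1+1·1+0·1=1.5; next y=-3/10·0+1·1.5=1.5
n=1: y=1.5, sp=1, e=sp−y=-0.5; I=0.5, D=e−e_prev=-1.5; u=1/2·(-0.5)+1·0.5+0·(-1.5)=0.25; next y=-3/10·1.5+1·0.25=-0.2
n=2: y=-0.2, sp=1, e=sp−y=1.2; I=1.7, D=e−e_prev=1.7; u=1/2·1.2+1·1.7+0·1.7=2.3; next y=-3/10·(-0.2)+1·2.3=2.36
n=3: y=2.36, sp=1, e=sp−y=-1.36; I=0.34, D=e−e_prev=-2.56; u=1/2·(-1.36)+1·0.34+0·(-2.56)=-0.34; next y=-3/10·2.36+1·(-0.34)=-1.048
n=4: y=-1.048, sp=1, e=sp−y=2.048; I=2.388, D=e−e_prev=3.408; u=1/2·2.048+1·2.388+0·3.408=3.412; next y=-3/10·(-1.048)+1·3.412=3.7264
n=5: y=3.7264, sp=1, e=sp−y=-2.7264; I=-0.3384, D=e−e_prev=-4.7744; u=1/2·(-2.7264)+1·(-0.3384)+0·(-4.7744)=-1.7016; next y=-3/10·3.7264+1·(-1.7016)=-2.81952
n=6: y=-2.81952, sp=1, e=sp−y=3.81952; I=3.48112, D=e−e_prev=6.54592; u=1/2·3.81952+1·3.48112+0·6.54592=5.39088; next y=-3/10·(-2.81952)+1·5.39088=6.236736
n=7: y=6.236736, sp=4, e=sp−y=-2.236736; I=1.244384, D=e−e_prev=-6.056256; u=1/2·(-2.236736)+1·1.244384+0·(-6.056256)=0.126016; next y=-3/10·6.236736+1·0.126016≈-1.745005
n=8: y≈-1.745005, sp=1, e=sp−y≈2.745005; I≈3.989389, D=e−e_prev≈4.981741; u=1/2·2.745005+1·3.989389+0·4.981741≈5.361891; next y=-3/10·(-1.745005)+1·5.361891≈5.885393
n=9: y≈5.885393, sp=1, e=sp−y≈-4.885393; I≈-0.896004, D=e−e_prev≈-7.630397; u=1/2·(-4.885393)+1·(-0.896004)+0·(-7.630397)≈-3.338700; next y=-3/10·5.885393+1·(-3.338700)≈-5.104318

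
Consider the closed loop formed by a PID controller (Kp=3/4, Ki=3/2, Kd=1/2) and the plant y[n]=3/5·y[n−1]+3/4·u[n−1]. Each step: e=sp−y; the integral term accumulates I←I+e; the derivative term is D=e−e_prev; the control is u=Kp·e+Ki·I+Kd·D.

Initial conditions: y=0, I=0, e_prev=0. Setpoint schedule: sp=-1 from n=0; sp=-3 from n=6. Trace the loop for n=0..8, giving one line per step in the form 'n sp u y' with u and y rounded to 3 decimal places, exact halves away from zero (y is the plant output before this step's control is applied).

(exact arithmetic carried between steps; '≈' marks a value shown rounded to 6 d.p. or computed from one; I and e_prev carry over from the previous line; the table rounds u and y to 3 d.p., halves away from zero)
n=0: y=0, sp=-1, e=sp−y=-1; I=-1, D=e−e_prev=-1; u=3/4·(-1)+3/2·(-1)+1/2·(-1)=-2.75; next y=3/5·0+3/4·(-2.75)=-2.0625
n=1: y=-2.0625, sp=-1, e=sp−y=1.0625; I=0.0625, D=e−e_prev=2.0625; u=3/4·1.0625+3/2·0.0625+1/2·2.0625=1.921875; next y=3/5·(-2.0625)+3/4·1.921875≈0.203906
n=2: y≈0.203906, sp=-1, e=sp−y≈-1.203906; I≈-1.141406, D=e−e_prev≈-2.266406; u=3/4·(-1.203906)+3/2·(-1.141406)+1/2·(-2.266406)≈-3.748242; next y=3/5·0.203906+3/4·(-3.748242)≈-2.688838
n=3: y≈-2.688838, sp=-1, e=sp−y≈1.688838; I≈0.547432, D=e−e_prev≈2.892744; u=3/4·1.688838+3/2·0.547432+1/2·2.892744≈3.534148; next y=3/5·(-2.688838)+3/4·3.534148≈1.037308
n=4: y≈1.037308, sp=-1, e=sp−y≈-2.037308; I≈-1.489877, D=e−e_prev≈-3.726146; u=3/4·(-2.037308)+3/2·(-1.489877)+1/2·(-3.726146)≈-5.625869; next y=3/5·1.037308+3/4·(-5.625869)≈-3.597017
n=5: y≈-3.597017, sp=-1, e=sp−y≈2.597017; I≈1.107140, D=e−e_prev≈4.634325; u=3/4·2.597017+3/2·1.107140+1/2·4.634325≈5.925636; next y=3/5·(-3.597017)+3/4·5.925636≈2.286017
n=6: y≈2.286017, sp=-3, e=sp−y≈-5.286017; I≈-4.178876, D=e−e_prev≈-7.883034; u=3/4·(-5.286017)+3/2·(-4.178876)+1/2·(-7.883034)≈-14.174344; next y=3/5·2.286017+3/4·(-14.174344)≈-9.259148
n=7: y≈-9.259148, sp=-3, e=sp−y≈6.259148; I≈2.080271, D=e−e_prev≈11.545164; u=3/4·6.259148+3/2·2.080271+1/2·11.545164≈13.587350; next y=3/5·(-9.259148)+3/4·13.587350≈4.635024
n=8: y≈4.635024, sp=-3, e=sp−y≈-7.635024; I≈-5.554753, D=e−e_prev≈-13.894172; u=3/4·(-7.635024)+3/2·(-5.554753)+1/2·(-13.894172)≈-21.005483; next y=3/5·4.635024+3/4·(-21.005483)≈-12.973098

0 -1 -2.750 0.000
1 -1 1.922 -2.063
2 -1 -3.748 0.204
3 -1 3.534 -2.689
4 -1 -5.626 1.037
5 -1 5.926 -3.597
6 -3 -14.174 2.286
7 -3 13.587 -9.259
8 -3 -21.005 4.635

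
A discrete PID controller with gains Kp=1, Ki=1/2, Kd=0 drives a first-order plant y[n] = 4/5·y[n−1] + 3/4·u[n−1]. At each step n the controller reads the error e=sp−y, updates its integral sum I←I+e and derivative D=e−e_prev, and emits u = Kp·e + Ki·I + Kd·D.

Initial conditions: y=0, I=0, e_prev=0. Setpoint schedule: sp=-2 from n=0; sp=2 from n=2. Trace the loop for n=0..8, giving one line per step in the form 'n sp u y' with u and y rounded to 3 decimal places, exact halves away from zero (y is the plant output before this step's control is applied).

0 -2 -3.000 0.000
1 -2 -0.625 -2.250
2 2 5.528 -2.269
3 2 0.763 2.331
4 2 0.438 2.437
5 2 0.458 2.278
6 2 0.487 2.166
7 2 0.506 2.098
8 2 0.517 2.058

(exact arithmetic carried between steps; '≈' marks a value shown rounded to 6 d.p. or computed from one; I and e_prev carry over from the previous line; the table rounds u and y to 3 d.p., halves away from zero)
n=0: y=0, sp=-2, e=sp−y=-2; I=-2, D=e−e_prev=-2; u=1·(-2)+1/2·(-2)+0·(-2)=-3; next y=4/5·0+3/4·(-3)=-2.25
n=1: y=-2.25, sp=-2, e=sp−y=0.25; I=-1.75, D=e−e_prev=2.25; u=1·0.25+1/2·(-1.75)+0·2.25=-0.625; next y=4/5·(-2.25)+3/4·(-0.625)=-2.26875
n=2: y=-2.26875, sp=2, e=sp−y=4.26875; I=2.51875, D=e−e_prev=4.01875; u=1·4.26875+1/2·2.51875+0·4.01875=5.528125; next y=4/5·(-2.26875)+3/4·5.528125≈2.331094
n=3: y≈2.331094, sp=2, e=sp−y≈-0.331094; I≈2.187656, D=e−e_prev≈-4.599844; u=1·(-0.331094)+1/2·2.187656+0·(-4.599844)≈0.762734; next y=4/5·2.331094+3/4·0.762734≈2.436926
n=4: y≈2.436926, sp=2, e=sp−y≈-0.436926; I≈1.750730, D=e−e_prev≈-0.105832; u=1·(-0.436926)+1/2·1.750730+0·(-0.105832)≈0.438439; next y=4/5·2.436926+3/4·0.438439≈2.278370
n=5: y≈2.278370, sp=2, e=sp−y≈-0.278370; I≈1.472360, D=e−e_prev≈0.158556; u=1·(-0.278370)+1/2·1.472360+0·0.158556≈0.457810; next y=4/5·2.278370+3/4·0.457810≈2.166054
n=6: y≈2.166054, sp=2, e=sp−y≈-0.166054; I≈1.306307, D=e−e_prev≈0.112317; u=1·(-0.166054)+1/2·1.306307+0·0.112317≈0.487100; next y=4/5·2.166054+3/4·0.487100≈2.098168
n=7: y≈2.098168, sp=2, e=sp−y≈-0.098168; I≈1.208139, D=e−e_prev≈0.067886; u=1·(-0.098168)+1/2·1.208139+0·0.067886≈0.505902; next y=4/5·2.098168+3/4·0.505902≈2.057960
n=8: y≈2.057960, sp=2, e=sp−y≈-0.057960; I≈1.150178, D=e−e_prev≈0.040207; u=1·(-0.057960)+1/2·1.150178+0·0.040207≈0.517129; next y=4/5·2.057960+3/4·0.517129≈2.034215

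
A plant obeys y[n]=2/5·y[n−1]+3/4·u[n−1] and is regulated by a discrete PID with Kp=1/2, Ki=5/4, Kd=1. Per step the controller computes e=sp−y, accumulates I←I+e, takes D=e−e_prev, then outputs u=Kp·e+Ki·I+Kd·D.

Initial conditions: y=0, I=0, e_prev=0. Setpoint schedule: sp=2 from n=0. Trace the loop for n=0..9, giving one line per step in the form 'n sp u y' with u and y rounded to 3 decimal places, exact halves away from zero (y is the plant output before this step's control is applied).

(exact arithmetic carried between steps; '≈' marks a value shown rounded to 6 d.p. or computed from one; I and e_prev carry over from the previous line; the table rounds u and y to 3 d.p., halves away from zero)
n=0: y=0, sp=2, e=sp−y=2; I=2, D=e−e_prev=2; u=1/2·2+5/4·2+1·2=5.5; next y=2/5·0+3/4·5.5=4.125
n=1: y=4.125, sp=2, e=sp−y=-2.125; I=-0.125, D=e−e_prev=-4.125; u=1/2·(-2.125)+5/4·(-0.125)+1·(-4.125)=-5.34375; next y=2/5·4.125+3/4·(-5.34375)≈-2.357813
n=2: y≈-2.357813, sp=2, e=sp−y≈4.357813; I≈4.232813, D=e−e_prev≈6.482813; u=1/2·4.357813+5/4·4.232813+1·6.482813≈13.952734; next y=2/5·(-2.357813)+3/4·13.952734≈9.521426
n=3: y≈9.521426, sp=2, e=sp−y≈-7.521426; I≈-3.288613, D=e−e_prev≈-11.879238; u=1/2·(-7.521426)+5/4·(-3.288613)+1·(-11.879238)≈-19.750718; next y=2/5·9.521426+3/4·(-19.750718)≈-11.004468
n=4: y≈-11.004468, sp=2, e=sp−y≈13.004468; I≈9.715855, D=e−e_prev≈20.525894; u=1/2·13.004468+5/4·9.715855+1·20.525894≈39.172946; next y=2/5·(-11.004468)+3/4·39.172946≈24.977922
n=5: y≈24.977922, sp=2, e=sp−y≈-22.977922; I≈-13.262068, D=e−e_prev≈-35.982390; u=1/2·(-22.977922)+5/4·(-13.262068)+1·(-35.982390)≈-64.048936; next y=2/5·24.977922+3/4·(-64.048936)≈-38.045533
n=6: y≈-38.045533, sp=2, e=sp−y≈40.045533; I≈26.783466, D=e−e_prev≈63.023456; u=1/2·40.045533+5/4·26.783466+1·63.023456≈116.525554; next y=2/5·(-38.045533)+3/4·116.525554≈72.175952
n=7: y≈72.175952, sp=2, e=sp−y≈-70.175952; I≈-43.392487, D=e−e_prev≈-110.221486; u=1/2·(-70.175952)+5/4·(-43.392487)+1·(-110.221486)≈-199.550071; next y=2/5·72.175952+3/4·(-199.550071)≈-120.792172
n=8: y≈-120.792172, sp=2, e=sp−y≈122.792172; I≈79.399685, D=e−e_prev≈192.968124; u=1/2·122.792172+5/4·79.399685+1·192.968124≈353.613817; next y=2/5·(-120.792172)+3/4·353.613817≈216.893494
n=9: y≈216.893494, sp=2, e=sp−y≈-214.893494; I≈-135.493809, D=e−e_prev≈-337.685666; u=1/2·(-214.893494)+5/4·(-135.493809)+1·(-337.685666)≈-614.499673; next y=2/5·216.893494+3/4·(-614.499673)≈-374.117358

0 2 5.500 0.000
1 2 -5.344 4.125
2 2 13.953 -2.358
3 2 -19.751 9.521
4 2 39.173 -11.004
5 2 -64.049 24.978
6 2 116.526 -38.046
7 2 -199.550 72.176
8 2 353.614 -120.792
9 2 -614.500 216.893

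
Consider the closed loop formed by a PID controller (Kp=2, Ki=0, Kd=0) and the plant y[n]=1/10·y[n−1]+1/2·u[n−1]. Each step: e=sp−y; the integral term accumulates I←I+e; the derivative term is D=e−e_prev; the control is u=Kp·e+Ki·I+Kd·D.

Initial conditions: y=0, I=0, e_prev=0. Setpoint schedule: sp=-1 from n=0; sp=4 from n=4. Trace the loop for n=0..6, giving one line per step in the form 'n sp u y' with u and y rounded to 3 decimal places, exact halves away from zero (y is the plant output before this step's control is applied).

(exact arithmetic carried between steps; '≈' marks a value shown rounded to 6 d.p. or computed from one; I and e_prev carry over from the previous line; the table rounds u and y to 3 d.p., halves away from zero)
n=0: y=0, sp=-1, e=sp−y=-1; I=-1, D=e−e_prev=-1; u=2·(-1)+0·(-1)+0·(-1)=-2; next y=1/10·0+1/2·(-2)=-1
n=1: y=-1, sp=-1, e=sp−y=0; I=-1, D=e−e_prev=1; u=2·0+0·(-1)+0·1=0; next y=1/10·(-1)+1/2·0=-0.1
n=2: y=-0.1, sp=-1, e=sp−y=-0.9; I=-1.9, D=e−e_prev=-0.9; u=2·(-0.9)+0·(-1.9)+0·(-0.9)=-1.8; next y=1/10·(-0.1)+1/2·(-1.8)=-0.91
n=3: y=-0.91, sp=-1, e=sp−y=-0.09; I=-1.99, D=e−e_prev=0.81; u=2·(-0.09)+0·(-1.99)+0·0.81=-0.18; next y=1/10·(-0.91)+1/2·(-0.18)=-0.181
n=4: y=-0.181, sp=4, e=sp−y=4.181; I=2.191, D=e−e_prev=4.271; u=2·4.181+0·2.191+0·4.271=8.362; next y=1/10·(-0.181)+1/2·8.362=4.1629
n=5: y=4.1629, sp=4, e=sp−y=-0.1629; I=2.0281, D=e−e_prev=-4.3439; u=2·(-0.1629)+0·2.0281+0·(-4.3439)=-0.3258; next y=1/10·4.1629+1/2·(-0.3258)=0.25339
n=6: y=0.25339, sp=4, e=sp−y=3.74661; I=5.77471, D=e−e_prev=3.90951; u=2·3.74661+0·5.77471+0·3.90951=7.49322; next y=1/10·0.25339+1/2·7.49322=3.771949

0 -1 -2.000 0.000
1 -1 0.000 -1.000
2 -1 -1.800 -0.100
3 -1 -0.180 -0.910
4 4 8.362 -0.181
5 4 -0.326 4.163
6 4 7.493 0.253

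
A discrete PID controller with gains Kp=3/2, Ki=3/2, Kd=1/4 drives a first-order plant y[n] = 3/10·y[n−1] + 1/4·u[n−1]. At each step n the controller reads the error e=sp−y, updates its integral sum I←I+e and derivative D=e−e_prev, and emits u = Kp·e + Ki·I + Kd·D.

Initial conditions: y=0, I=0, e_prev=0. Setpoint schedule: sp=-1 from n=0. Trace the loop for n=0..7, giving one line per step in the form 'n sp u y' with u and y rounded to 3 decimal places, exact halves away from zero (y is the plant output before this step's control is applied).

(exact arithmetic carried between steps; '≈' marks a value shown rounded to 6 d.p. or computed from one; I and e_prev carry over from the previous line; the table rounds u and y to 3 d.p., halves away from zero)
n=0: y=0, sp=-1, e=sp−y=-1; I=-1, D=e−e_prev=-1; u=3/2·(-1)+3/2·(-1)+1/4·(-1)=-3.25; next y=3/10·0+1/4·(-3.25)=-0.8125
n=1: y=-0.8125, sp=-1, e=sp−y=-0.1875; I=-1.1875, D=e−e_prev=0.8125; u=3/2·(-0.1875)+3/2·(-1.1875)+1/4·0.8125=-1.859375; next y=3/10·(-0.8125)+1/4·(-1.859375)≈-0.708594
n=2: y≈-0.708594, sp=-1, e=sp−y≈-0.291406; I≈-1.478906, D=e−e_prev≈-0.103906; u=3/2·(-0.291406)+3/2·(-1.478906)+1/4·(-0.103906)≈-2.681445; next y=3/10·(-0.708594)+1/4·(-2.681445)≈-0.882939
n=3: y≈-0.882939, sp=-1, e=sp−y≈-0.117061; I≈-1.595967, D=e−e_prev≈0.174346; u=3/2·(-0.117061)+3/2·(-1.595967)+1/4·0.174346≈-2.525955; next y=3/10·(-0.882939)+1/4·(-2.525955)≈-0.896370
n=4: y≈-0.896370, sp=-1, e=sp−y≈-0.103630; I≈-1.699596, D=e−e_prev≈0.013431; u=3/2·(-0.103630)+3/2·(-1.699596)+1/4·0.013431≈-2.701481; next y=3/10·(-0.896370)+1/4·(-2.701481)≈-0.944281
n=5: y≈-0.944281, sp=-1, e=sp−y≈-0.055719; I≈-1.755315, D=e−e_prev≈0.047911; u=3/2·(-0.055719)+3/2·(-1.755315)+1/4·0.047911≈-2.704573; next y=3/10·(-0.944281)+1/4·(-2.704573)≈-0.959428
n=6: y≈-0.959428, sp=-1, e=sp−y≈-0.040572; I≈-1.795887, D=e−e_prev≈0.015146; u=3/2·(-0.040572)+3/2·(-1.795887)+1/4·0.015146≈-2.750903; next y=3/10·(-0.959428)+1/4·(-2.750903)≈-0.975554
n=7: y≈-0.975554, sp=-1, e=sp−y≈-0.024446; I≈-1.820333, D=e−e_prev≈0.016126; u=3/2·(-0.024446)+3/2·(-1.820333)+1/4·0.016126≈-2.763137; next y=3/10·(-0.975554)+1/4·(-2.763137)≈-0.983451

0 -1 -3.250 0.000
1 -1 -1.859 -0.813
2 -1 -2.681 -0.709
3 -1 -2.526 -0.883
4 -1 -2.701 -0.896
5 -1 -2.705 -0.944
6 -1 -2.751 -0.959
7 -1 -2.763 -0.976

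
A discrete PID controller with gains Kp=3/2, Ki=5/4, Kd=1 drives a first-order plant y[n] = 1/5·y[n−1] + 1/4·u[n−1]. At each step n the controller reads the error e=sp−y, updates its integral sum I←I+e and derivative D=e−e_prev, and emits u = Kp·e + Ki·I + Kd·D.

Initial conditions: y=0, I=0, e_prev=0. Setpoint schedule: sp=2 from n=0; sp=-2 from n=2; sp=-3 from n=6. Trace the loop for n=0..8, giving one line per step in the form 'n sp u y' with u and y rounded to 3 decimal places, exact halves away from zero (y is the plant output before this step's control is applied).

0 2 7.500 0.000
1 2 0.969 1.875
2 -2 -7.283 0.617
3 -2 0.867 -1.697
4 -2 -7.731 -0.123
5 -2 -1.623 -1.957
6 -3 -11.611 -0.797
7 -3 -3.711 -3.062
8 -3 -11.606 -1.540

(exact arithmetic carried between steps; '≈' marks a value shown rounded to 6 d.p. or computed from one; I and e_prev carry over from the previous line; the table rounds u and y to 3 d.p., halves away from zero)
n=0: y=0, sp=2, e=sp−y=2; I=2, D=e−e_prev=2; u=3/2·2+5/4·2+1·2=7.5; next y=1/5·0+1/4·7.5=1.875
n=1: y=1.875, sp=2, e=sp−y=0.125; I=2.125, D=e−e_prev=-1.875; u=3/2·0.125+5/4·2.125+1·(-1.875)=0.96875; next y=1/5·1.875+1/4·0.96875≈0.617188
n=2: y≈0.617188, sp=-2, e=sp−y≈-2.617188; I≈-0.492188, D=e−e_prev≈-2.742188; u=3/2·(-2.617188)+5/4·(-0.492188)+1·(-2.742188)≈-7.283203; next y=1/5·0.617188+1/4·(-7.283203)≈-1.697363
n=3: y≈-1.697363, sp=-2, e=sp−y≈-0.302637; I≈-0.794824, D=e−e_prev≈2.314551; u=3/2·(-0.302637)+5/4·(-0.794824)+1·2.314551≈0.867065; next y=1/5·(-1.697363)+1/4·0.867065≈-0.122706
n=4: y≈-0.122706, sp=-2, e=sp−y≈-1.877294; I≈-2.672118, D=e−e_prev≈-1.574657; u=3/2·(-1.877294)+5/4·(-2.672118)+1·(-1.574657)≈-7.730745; next y=1/5·(-0.122706)+1/4·(-7.730745)≈-1.957227
n=5: y≈-1.957227, sp=-2, e=sp−y≈-0.042773; I≈-2.714890, D=e−e_prev≈1.834521; u=3/2·(-0.042773)+5/4·(-2.714890)+1·1.834521≈-1.623251; next y=1/5·(-1.957227)+1/4·(-1.623251)≈-0.797258
n=6: y≈-0.797258, sp=-3, e=sp−y≈-2.202742; I≈-4.917632, D=e−e_prev≈-2.159969; u=3/2·(-2.202742)+5/4·(-4.917632)+1·(-2.159969)≈-11.611122; next y=1/5·(-0.797258)+1/4·(-11.611122)≈-3.062232
n=7: y≈-3.062232, sp=-3, e=sp−y≈0.062232; I≈-4.855400, D=e−e_prev≈2.264974; u=3/2·0.062232+5/4·(-4.855400)+1·2.264974≈-3.710928; next y=1/5·(-3.062232)+1/4·(-3.710928)≈-1.540178
n=8: y≈-1.540178, sp=-3, e=sp−y≈-1.459822; I≈-6.315222, D=e−e_prev≈-1.522054; u=3/2·(-1.459822)+5/4·(-6.315222)+1·(-1.522054)≈-11.605814; next y=1/5·(-1.540178)+1/4·(-11.605814)≈-3.209489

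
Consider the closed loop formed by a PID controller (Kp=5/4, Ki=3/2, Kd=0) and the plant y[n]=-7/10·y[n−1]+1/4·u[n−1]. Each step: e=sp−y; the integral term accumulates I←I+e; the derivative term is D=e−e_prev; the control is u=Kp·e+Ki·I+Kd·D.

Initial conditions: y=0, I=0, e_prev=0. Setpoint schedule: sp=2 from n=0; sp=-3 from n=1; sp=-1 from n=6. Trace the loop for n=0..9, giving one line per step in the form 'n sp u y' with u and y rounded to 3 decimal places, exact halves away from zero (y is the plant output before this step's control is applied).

0 2 5.500 0.000
1 -3 -9.031 1.375
2 -3 -2.957 -3.220
3 -3 -15.648 1.515
4 -3 -4.580 -4.973
5 -3 -21.719 2.336
6 -1 1.629 -7.065
7 -1 -23.422 5.353
8 -1 8.176 -9.602
9 -1 -29.433 8.766

(exact arithmetic carried between steps; '≈' marks a value shown rounded to 6 d.p. or computed from one; I and e_prev carry over from the previous line; the table rounds u and y to 3 d.p., halves away from zero)
n=0: y=0, sp=2, e=sp−y=2; I=2, D=e−e_prev=2; u=5/4·2+3/2·2+0·2=5.5; next y=-7/10·0+1/4·5.5=1.375
n=1: y=1.375, sp=-3, e=sp−y=-4.375; I=-2.375, D=e−e_prev=-6.375; u=5/4·(-4.375)+3/2·(-2.375)+0·(-6.375)=-9.03125; next y=-7/10·1.375+1/4·(-9.03125)≈-3.220313
n=2: y≈-3.220313, sp=-3, e=sp−y≈0.220313; I≈-2.154688, D=e−e_prev≈4.595313; u=5/4·0.220313+3/2·(-2.154688)+0·4.595313≈-2.956641; next y=-7/10·(-3.220313)+1/4·(-2.956641)≈1.515059
n=3: y≈1.515059, sp=-3, e=sp−y≈-4.515059; I≈-6.669746, D=e−e_prev≈-4.735371; u=5/4·(-4.515059)+3/2·(-6.669746)+0·(-4.735371)≈-15.648442; next y=-7/10·1.515059+1/4·(-15.648442)≈-4.972652
n=4: y≈-4.972652, sp=-3, e=sp−y≈1.972652; I≈-4.697094, D=e−e_prev≈6.487710; u=5/4·1.972652+3/2·(-4.697094)+0·6.487710≈-4.579827; next y=-7/10·(-4.972652)+1/4·(-4.579827)≈2.335899
n=5: y≈2.335899, sp=-3, e=sp−y≈-5.335899; I≈-10.032994, D=e−e_prev≈-7.308551; u=5/4·(-5.335899)+3/2·(-10.032994)+0·(-7.308551)≈-21.719365; next y=-7/10·2.335899+1/4·(-21.719365)≈-7.064971
n=6: y≈-7.064971, sp=-1, e=sp−y≈6.064971; I≈-3.968023, D=e−e_prev≈11.400870; u=5/4·6.064971+3/2·(-3.968023)+0·11.400870≈1.629179; next y=-7/10·(-7.064971)+1/4·1.629179≈5.352774
n=7: y≈5.352774, sp=-1, e=sp−y≈-6.352774; I≈-10.320797, D=e−e_prev≈-12.417745; u=5/4·(-6.352774)+3/2·(-10.320797)+0·(-12.417745)≈-23.422164; next y=-7/10·5.352774+1/4·(-23.422164)≈-9.602483
n=8: y≈-9.602483, sp=-1, e=sp−y≈8.602483; I≈-1.718314, D=e−e_prev≈14.955257; u=5/4·8.602483+3/2·(-1.718314)+0·14.955257≈8.175632; next y=-7/10·(-9.602483)+1/4·8.175632≈8.765646
n=9: y≈8.765646, sp=-1, e=sp−y≈-9.765646; I≈-11.483960, D=e−e_prev≈-18.368129; u=5/4·(-9.765646)+3/2·(-11.483960)+0·(-18.368129)≈-29.432998; next y=-7/10·8.765646+1/4·(-29.432998)≈-13.494202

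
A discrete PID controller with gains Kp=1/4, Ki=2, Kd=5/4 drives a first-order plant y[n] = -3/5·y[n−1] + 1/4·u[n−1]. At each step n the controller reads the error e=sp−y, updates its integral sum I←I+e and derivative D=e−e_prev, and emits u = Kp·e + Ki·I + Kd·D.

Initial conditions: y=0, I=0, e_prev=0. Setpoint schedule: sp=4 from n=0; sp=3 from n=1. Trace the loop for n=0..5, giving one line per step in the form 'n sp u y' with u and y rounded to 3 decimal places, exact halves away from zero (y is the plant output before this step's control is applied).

0 4 14.000 0.000
1 3 1.250 3.500
2 3 24.381 -1.788
3 3 -3.997 7.168
4 3 42.499 -5.300
5 3 -23.352 13.805

(exact arithmetic carried between steps; '≈' marks a value shown rounded to 6 d.p. or computed from one; I and e_prev carry over from the previous line; the table rounds u and y to 3 d.p., halves away from zero)
n=0: y=0, sp=4, e=sp−y=4; I=4, D=e−e_prev=4; u=1/4·4+2·4+5/4·4=14; next y=-3/5·0+1/4·14=3.5
n=1: y=3.5, sp=3, e=sp−y=-0.5; I=3.5, D=e−e_prev=-4.5; u=1/4·(-0.5)+2·3.5+5/4·(-4.5)=1.25; next y=-3/5·3.5+1/4·1.25=-1.7875
n=2: y=-1.7875, sp=3, e=sp−y=4.7875; I=8.2875, D=e−e_prev=5.2875; u=1/4·4.7875+2·8.2875+5/4·5.2875=24.38125; next y=-3/5·(-1.7875)+1/4·24.38125≈7.167813
n=3: y≈7.167813, sp=3, e=sp−y≈-4.167813; I≈4.119688, D=e−e_prev≈-8.955313; u=1/4·(-4.167813)+2·4.119688+5/4·(-8.955313)≈-3.996719; next y=-3/5·7.167813+1/4·(-3.996719)≈-5.299867
n=4: y≈-5.299867, sp=3, e=sp−y≈8.299867; I≈12.419555, D=e−e_prev≈12.467680; u=1/4·8.299867+2·12.419555+5/4·12.467680≈42.498676; next y=-3/5·(-5.299867)+1/4·42.498676≈13.804589
n=5: y≈13.804589, sp=3, e=sp−y≈-10.804589; I≈1.614965, D=e−e_prev≈-19.104456; u=1/4·(-10.804589)+2·1.614965+5/4·(-19.104456)≈-23.351787; next y=-3/5·13.804589+1/4·(-23.351787)≈-14.120700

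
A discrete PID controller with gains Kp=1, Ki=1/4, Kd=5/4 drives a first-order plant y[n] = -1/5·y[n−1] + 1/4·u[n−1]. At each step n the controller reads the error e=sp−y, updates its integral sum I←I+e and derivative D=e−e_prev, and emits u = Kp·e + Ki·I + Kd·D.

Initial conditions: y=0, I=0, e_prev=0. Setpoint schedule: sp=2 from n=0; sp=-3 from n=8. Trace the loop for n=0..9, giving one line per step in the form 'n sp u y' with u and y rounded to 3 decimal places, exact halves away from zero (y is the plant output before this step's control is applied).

(exact arithmetic carried between steps; '≈' marks a value shown rounded to 6 d.p. or computed from one; I and e_prev carry over from the previous line; the table rounds u and y to 3 d.p., halves away from zero)
n=0: y=0, sp=2, e=sp−y=2; I=2, D=e−e_prev=2; u=1·2+1/4·2+5/4·2=5; next y=-1/5·0+1/4·5=1.25
n=1: y=1.25, sp=2, e=sp−y=0.75; I=2.75, D=e−e_prev=-1.25; u=1·0.75+1/4·2.75+5/4·(-1.25)=-0.125; next y=-1/5·1.25+1/4·(-0.125)=-0.28125
n=2: y=-0.28125, sp=2, e=sp−y=2.28125; I=5.03125, D=e−e_prev=1.53125; u=1·2.28125+1/4·5.03125+5/4·1.53125=5.453125; next y=-1/5·(-0.28125)+1/4·5.453125≈1.419531
n=3: y≈1.419531, sp=2, e=sp−y≈0.580469; I≈5.611719, D=e−e_prev≈-1.700781; u=1·0.580469+1/4·5.611719+5/4·(-1.700781)≈-0.142578; next y=-1/5·1.419531+1/4·(-0.142578)≈-0.319551
n=4: y≈-0.319551, sp=2, e=sp−y≈2.319551; I≈7.931270, D=e−e_prev≈1.739082; u=1·2.319551+1/4·7.931270+5/4·1.739082≈6.476221; next y=-1/5·(-0.319551)+1/4·6.476221≈1.682965
n=5: y≈1.682965, sp=2, e=sp−y≈0.317035; I≈8.248304, D=e−e_prev≈-2.002516; u=1·0.317035+1/4·8.248304+5/4·(-2.002516)≈-0.124034; next y=-1/5·1.682965+1/4·(-0.124034)≈-0.367602
n=6: y≈-0.367602, sp=2, e=sp−y≈2.367602; I≈10.615906, D=e−e_prev≈2.050567; u=1·2.367602+1/4·10.615906+5/4·2.050567≈7.584787; next y=-1/5·(-0.367602)+1/4·7.584787≈1.969717
n=7: y≈1.969717, sp=2, e=sp−y≈0.030283; I≈10.646189, D=e−e_prev≈-2.337319; u=1·0.030283+1/4·10.646189+5/4·(-2.337319)≈-0.229818; next y=-1/5·1.969717+1/4·(-0.229818)≈-0.451398
n=8: y≈-0.451398, sp=-3, e=sp−y≈-2.548602; I≈8.097587, D=e−e_prev≈-2.578885; u=1·(-2.548602)+1/4·8.097587+5/4·(-2.578885)≈-3.747812; next y=-1/5·(-0.451398)+1/4·(-3.747812)≈-0.846673
n=9: y≈-0.846673, sp=-3, e=sp−y≈-2.153327; I≈5.944260, D=e−e_prev≈0.395275; u=1·(-2.153327)+1/4·5.944260+5/4·0.395275≈-0.173168; next y=-1/5·(-0.846673)+1/4·(-0.173168)≈0.126043

0 2 5.000 0.000
1 2 -0.125 1.250
2 2 5.453 -0.281
3 2 -0.143 1.420
4 2 6.476 -0.320
5 2 -0.124 1.683
6 2 7.585 -0.368
7 2 -0.230 1.970
8 -3 -3.748 -0.451
9 -3 -0.173 -0.847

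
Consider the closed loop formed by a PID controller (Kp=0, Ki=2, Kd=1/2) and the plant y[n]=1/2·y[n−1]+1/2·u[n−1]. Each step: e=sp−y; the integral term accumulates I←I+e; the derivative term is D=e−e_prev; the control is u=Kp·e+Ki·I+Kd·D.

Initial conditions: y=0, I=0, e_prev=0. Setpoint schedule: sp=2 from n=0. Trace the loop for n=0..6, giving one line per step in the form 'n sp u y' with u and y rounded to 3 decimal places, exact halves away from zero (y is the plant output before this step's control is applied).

0 2 5.000 0.000
1 2 1.750 2.500
2 2 2.938 2.125
3 2 1.484 2.531
4 2 1.934 2.008
5 2 1.749 1.971
6 2 2.066 1.860

(exact arithmetic carried between steps; '≈' marks a value shown rounded to 6 d.p. or computed from one; I and e_prev carry over from the previous line; the table rounds u and y to 3 d.p., halves away from zero)
n=0: y=0, sp=2, e=sp−y=2; I=2, D=e−e_prev=2; u=0·2+2·2+1/2·2=5; next y=1/2·0+1/2·5=2.5
n=1: y=2.5, sp=2, e=sp−y=-0.5; I=1.5, D=e−e_prev=-2.5; u=0·(-0.5)+2·1.5+1/2·(-2.5)=1.75; next y=1/2·2.5+1/2·1.75=2.125
n=2: y=2.125, sp=2, e=sp−y=-0.125; I=1.375, D=e−e_prev=0.375; u=0·(-0.125)+2·1.375+1/2·0.375=2.9375; next y=1/2·2.125+1/2·2.9375=2.53125
n=3: y=2.53125, sp=2, e=sp−y=-0.53125; I=0.84375, D=e−e_prev=-0.40625; u=0·(-0.53125)+2·0.84375+1/2·(-0.40625)=1.484375; next y=1/2·2.53125+1/2·1.484375≈2.007813
n=4: y≈2.007813, sp=2, e=sp−y≈-0.007813; I≈0.835938, D=e−e_prev≈0.523438; u=0·(-0.007813)+2·0.835938+1/2·0.523438≈1.933594; next y=1/2·2.007813+1/2·1.933594≈1.970703
n=5: y≈1.970703, sp=2, e=sp−y≈0.029297; I≈0.865234, D=e−e_prev≈0.037109; u=0·0.029297+2·0.865234+1/2·0.037109≈1.749023; next y=1/2·1.970703+1/2·1.749023≈1.859863
n=6: y≈1.859863, sp=2, e=sp−y≈0.140137; I≈1.005371, D=e−e_prev≈0.110840; u=0·0.140137+2·1.005371+1/2·0.110840≈2.066162; next y=1/2·1.859863+1/2·2.066162≈1.963013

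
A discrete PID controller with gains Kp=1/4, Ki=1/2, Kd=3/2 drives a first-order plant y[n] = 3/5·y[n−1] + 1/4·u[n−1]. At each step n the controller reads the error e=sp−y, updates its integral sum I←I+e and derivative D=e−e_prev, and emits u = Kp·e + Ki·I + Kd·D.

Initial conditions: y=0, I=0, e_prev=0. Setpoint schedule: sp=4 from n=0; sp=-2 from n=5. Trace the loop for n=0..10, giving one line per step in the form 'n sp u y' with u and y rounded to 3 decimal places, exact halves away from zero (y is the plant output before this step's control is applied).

(exact arithmetic carried between steps; '≈' marks a value shown rounded to 6 d.p. or computed from one; I and e_prev carry over from the previous line; the table rounds u and y to 3 d.p., halves away from zero)
n=0: y=0, sp=4, e=sp−y=4; I=4, D=e−e_prev=4; u=1/4·4+1/2·4+3/2·4=9; next y=3/5·0+1/4·9=2.25
n=1: y=2.25, sp=4, e=sp−y=1.75; I=5.75, D=e−e_prev=-2.25; u=1/4·1.75+1/2·5.75+3/2·(-2.25)=-0.0625; next y=3/5·2.25+1/4·(-0.0625)=1.334375
n=2: y=1.334375, sp=4, e=sp−y=2.665625; I=8.415625, D=e−e_prev=0.915625; u=1/4·2.665625+1/2·8.415625+3/2·0.915625≈6.247656; next y=3/5·1.334375+1/4·6.247656≈2.362539
n=3: y≈2.362539, sp=4, e=sp−y≈1.637461; I≈10.053086, D=e−e_prev≈-1.028164; u=1/4·1.637461+1/2·10.053086+3/2·(-1.028164)≈3.893662; next y=3/5·2.362539+1/4·3.893662≈2.390939
n=4: y≈2.390939, sp=4, e=sp−y≈1.609061; I≈11.662147, D=e−e_prev≈-0.028400; u=1/4·1.609061+1/2·11.662147+3/2·(-0.028400)≈6.190739; next y=3/5·2.390939+1/4·6.190739≈2.982248
n=5: y≈2.982248, sp=-2, e=sp−y≈-4.982248; I≈6.679899, D=e−e_prev≈-6.591309; u=1/4·(-4.982248)+1/2·6.679899+3/2·(-6.591309)≈-7.792576; next y=3/5·2.982248+1/4·(-7.792576)≈-0.158795
n=6: y≈-0.158795, sp=-2, e=sp−y≈-1.841205; I≈4.838694, D=e−e_prev≈3.141043; u=1/4·(-1.841205)+1/2·4.838694+3/2·3.141043≈6.670611; next y=3/5·(-0.158795)+1/4·6.670611≈1.572376
n=7: y≈1.572376, sp=-2, e=sp−y≈-3.572376; I≈1.266319, D=e−e_prev≈-1.731171; u=1/4·(-3.572376)+1/2·1.266319+3/2·(-1.731171)≈-2.856691; next y=3/5·1.572376+1/4·(-2.856691)≈0.229253
n=8: y≈0.229253, sp=-2, e=sp−y≈-2.229253; I≈-0.962934, D=e−e_prev≈1.343123; u=1/4·(-2.229253)+1/2·(-0.962934)+3/2·1.343123≈0.975904; next y=3/5·0.229253+1/4·0.975904≈0.381528
n=9: y≈0.381528, sp=-2, e=sp−y≈-2.381528; I≈-3.344462, D=e−e_prev≈-0.152275; u=1/4·(-2.381528)+1/2·(-3.344462)+3/2·(-0.152275)≈-2.496025; next y=3/5·0.381528+1/4·(-2.496025)≈-0.395090
n=10: y≈-0.395090, sp=-2, e=sp−y≈-1.604910; I≈-4.949372, D=e−e_prev≈0.776617; u=1/4·(-1.604910)+1/2·(-4.949372)+3/2·0.776617≈-1.710988; next y=3/5·(-0.395090)+1/4·(-1.710988)≈-0.664801

0 4 9.000 0.000
1 4 -0.063 2.250
2 4 6.248 1.334
3 4 3.894 2.363
4 4 6.191 2.391
5 -2 -7.793 2.982
6 -2 6.671 -0.159
7 -2 -2.857 1.572
8 -2 0.976 0.229
9 -2 -2.496 0.382
10 -2 -1.711 -0.395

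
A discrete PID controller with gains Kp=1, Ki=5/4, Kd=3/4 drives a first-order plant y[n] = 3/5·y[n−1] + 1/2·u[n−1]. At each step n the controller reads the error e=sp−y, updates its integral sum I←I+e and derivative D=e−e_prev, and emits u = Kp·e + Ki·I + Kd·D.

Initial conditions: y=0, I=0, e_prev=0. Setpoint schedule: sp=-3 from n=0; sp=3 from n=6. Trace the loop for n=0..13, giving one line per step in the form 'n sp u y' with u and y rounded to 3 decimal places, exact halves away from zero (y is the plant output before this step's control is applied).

(exact arithmetic carried between steps; '≈' marks a value shown rounded to 6 d.p. or computed from one; I and e_prev carry over from the previous line; the table rounds u and y to 3 d.p., halves away from zero)
n=0: y=0, sp=-3, e=sp−y=-3; I=-3, D=e−e_prev=-3; u=1·(-3)+5/4·(-3)+3/4·(-3)=-9; next y=3/5·0+1/2·(-9)=-4.5
n=1: y=-4.5, sp=-3, e=sp−y=1.5; I=-1.5, D=e−e_prev=4.5; u=1·1.5+5/4·(-1.5)+3/4·4.5=3; next y=3/5·(-4.5)+1/2·3=-1.2
n=2: y=-1.2, sp=-3, e=sp−y=-1.8; I=-3.3, D=e−e_prev=-3.3; u=1·(-1.8)+5/4·(-3.3)+3/4·(-3.3)=-8.4; next y=3/5·(-1.2)+1/2·(-8.4)=-4.92
n=3: y=-4.92, sp=-3, e=sp−y=1.92; I=-1.38, D=e−e_prev=3.72; u=1·1.92+5/4·(-1.38)+3/4·3.72=2.985; next y=3/5·(-4.92)+1/2·2.985=-1.4595
n=4: y=-1.4595, sp=-3, e=sp−y=-1.5405; I=-2.9205, D=e−e_prev=-3.4605; u=1·(-1.5405)+5/4·(-2.9205)+3/4·(-3.4605)=-7.7865; next y=3/5·(-1.4595)+1/2·(-7.7865)=-4.76895
n=5: y=-4.76895, sp=-3, e=sp−y=1.76895; I=-1.15155, D=e−e_prev=3.30945; u=1·1.76895+5/4·(-1.15155)+3/4·3.30945=2.8116; next y=3/5·(-4.76895)+1/2·2.8116=-1.45557
n=6: y=-1.45557, sp=3, e=sp−y=4.45557; I=3.30402, D=e−e_prev=2.68662; u=1·4.45557+5/4·3.30402+3/4·2.68662=10.60056; next y=3/5·(-1.45557)+1/2·10.60056=4.426938
n=7: y=4.426938, sp=3, e=sp−y=-1.426938; I=1.877082, D=e−e_prev=-5.882508; u=1·(-1.426938)+5/4·1.877082+3/4·(-5.882508)≈-3.492467; next y=3/5·4.426938+1/2·(-3.492467)≈0.909930
n=8: y≈0.909930, sp=3, e=sp−y≈2.090070; I≈3.967152, D=e−e_prev≈3.517008; u=1·2.090070+5/4·3.967152+3/4·3.517008≈9.686767; next y=3/5·0.909930+1/2·9.686767≈5.389341
n=9: y≈5.389341, sp=3, e=sp−y≈-2.389341; I≈1.577811, D=e−e_prev≈-4.479412; u=1·(-2.389341)+5/4·1.577811+3/4·(-4.479412)≈-3.776636; next y=3/5·5.389341+1/2·(-3.776636)≈1.345287
n=10: y≈1.345287, sp=3, e=sp−y≈1.654713; I≈3.232524, D=e−e_prev≈4.044055; u=1·1.654713+5/4·3.232524+3/4·4.044055≈8.728410; next y=3/5·1.345287+1/2·8.728410≈5.171377
n=11: y≈5.171377, sp=3, e=sp−y≈-2.171377; I≈1.061147, D=e−e_prev≈-3.826090; u=1·(-2.171377)+5/4·1.061147+3/4·(-3.826090)≈-3.714510; next y=3/5·5.171377+1/2·(-3.714510)≈1.245571
n=12: y≈1.245571, sp=3, e=sp−y≈1.754429; I≈2.815576, D=e−e_prev≈3.925806; u=1·1.754429+5/4·2.815576+3/4·3.925806≈8.218254; next y=3/5·1.245571+1/2·8.218254≈4.856470
n=13: y≈4.856470, sp=3, e=sp−y≈-1.856470; I≈0.959107, D=e−e_prev≈-3.610899; u=1·(-1.856470)+5/4·0.959107+3/4·(-3.610899)≈-3.365760; next y=3/5·4.856470+1/2·(-3.365760)≈1.231002

0 -3 -9.000 0.000
1 -3 3.000 -4.500
2 -3 -8.400 -1.200
3 -3 2.985 -4.920
4 -3 -7.787 -1.460
5 -3 2.812 -4.769
6 3 10.601 -1.456
7 3 -3.492 4.427
8 3 9.687 0.910
9 3 -3.777 5.389
10 3 8.728 1.345
11 3 -3.715 5.171
12 3 8.218 1.246
13 3 -3.366 4.856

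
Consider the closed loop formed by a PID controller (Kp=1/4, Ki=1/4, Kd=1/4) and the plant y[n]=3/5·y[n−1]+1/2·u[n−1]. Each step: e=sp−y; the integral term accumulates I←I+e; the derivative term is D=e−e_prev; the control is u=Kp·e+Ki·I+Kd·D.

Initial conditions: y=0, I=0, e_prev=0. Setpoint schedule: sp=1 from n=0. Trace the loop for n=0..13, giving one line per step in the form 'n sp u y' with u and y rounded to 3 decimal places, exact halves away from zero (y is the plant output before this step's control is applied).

(exact arithmetic carried between steps; '≈' marks a value shown rounded to 6 d.p. or computed from one; I and e_prev carry over from the previous line; the table rounds u and y to 3 d.p., halves away from zero)
n=0: y=0, sp=1, e=sp−y=1; I=1, D=e−e_prev=1; u=1/4·1+1/4·1+1/4·1=0.75; next y=3/5·0+1/2·0.75=0.375
n=1: y=0.375, sp=1, e=sp−y=0.625; I=1.625, D=e−e_prev=-0.375; u=1/4·0.625+1/4·1.625+1/4·(-0.375)=0.46875; next y=3/5·0.375+1/2·0.46875=0.459375
n=2: y=0.459375, sp=1, e=sp−y=0.540625; I=2.165625, D=e−e_prev=-0.084375; u=1/4·0.540625+1/4·2.165625+1/4·(-0.084375)≈0.655469; next y=3/5·0.459375+1/2·0.655469≈0.603359
n=3: y≈0.603359, sp=1, e=sp−y≈0.396641; I≈2.562266, D=e−e_prev≈-0.143984; u=1/4·0.396641+1/4·2.562266+1/4·(-0.143984)≈0.703730; next y=3/5·0.603359+1/2·0.703730≈0.713881
n=4: y≈0.713881, sp=1, e=sp−y≈0.286119; I≈2.848385, D=e−e_prev≈-0.110521; u=1/4·0.286119+1/4·2.848385+1/4·(-0.110521)≈0.755996; next y=3/5·0.713881+1/2·0.755996≈0.806326
n=5: y≈0.806326, sp=1, e=sp−y≈0.193674; I≈3.042058, D=e−e_prev≈-0.092445; u=1/4·0.193674+1/4·3.042058+1/4·(-0.092445)≈0.785822; next y=3/5·0.806326+1/2·0.785822≈0.876707
n=6: y≈0.876707, sp=1, e=sp−y≈0.123293; I≈3.165352, D=e−e_prev≈-0.070380; u=1/4·0.123293+1/4·3.165352+1/4·(-0.070380)≈0.804566; next y=3/5·0.876707+1/2·0.804566≈0.928307
n=7: y≈0.928307, sp=1, e=sp−y≈0.071693; I≈3.237045, D=e−e_prev≈-0.051600; u=1/4·0.071693+1/4·3.237045+1/4·(-0.051600)≈0.814284; next y=3/5·0.928307+1/2·0.814284≈0.964126
n=8: y≈0.964126, sp=1, e=sp−y≈0.035874; I≈3.272918, D=e−e_prev≈-0.035819; u=1/4·0.035874+1/4·3.272918+1/4·(-0.035819)≈0.818243; next y=3/5·0.964126+1/2·0.818243≈0.987597
n=9: y≈0.987597, sp=1, e=sp−y≈0.012403; I≈3.285321, D=e−e_prev≈-0.023471; u=1/4·0.012403+1/4·3.285321+1/4·(-0.023471)≈0.818563; next y=3/5·0.987597+1/2·0.818563≈1.001840
n=10: y≈1.001840, sp=1, e=sp−y≈-0.001840; I≈3.283481, D=e−e_prev≈-0.014243; u=1/4·(-0.001840)+1/4·3.283481+1/4·(-0.014243)≈0.816850; next y=3/5·1.001840+1/2·0.816850≈1.009529
n=11: y≈1.009529, sp=1, e=sp−y≈-0.009529; I≈3.273952, D=e−e_prev≈-0.007689; u=1/4·(-0.009529)+1/4·3.273952+1/4·(-0.007689)≈0.814184; next y=3/5·1.009529+1/2·0.814184≈1.012809
n=12: y≈1.012809, sp=1, e=sp−y≈-0.012809; I≈3.261143, D=e−e_prev≈-0.003280; u=1/4·(-0.012809)+1/4·3.261143+1/4·(-0.003280)≈0.811263; next y=3/5·1.012809+1/2·0.811263≈1.013317
n=13: y≈1.013317, sp=1, e=sp−y≈-0.013317; I≈3.247826, D=e−e_prev≈-0.000508; u=1/4·(-0.013317)+1/4·3.247826+1/4·(-0.000508)≈0.808500; next y=3/5·1.013317+1/2·0.808500≈1.012240

0 1 0.750 0.000
1 1 0.469 0.375
2 1 0.655 0.459
3 1 0.704 0.603
4 1 0.756 0.714
5 1 0.786 0.806
6 1 0.805 0.877
7 1 0.814 0.928
8 1 0.818 0.964
9 1 0.819 0.988
10 1 0.817 1.002
11 1 0.814 1.010
12 1 0.811 1.013
13 1 0.809 1.013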